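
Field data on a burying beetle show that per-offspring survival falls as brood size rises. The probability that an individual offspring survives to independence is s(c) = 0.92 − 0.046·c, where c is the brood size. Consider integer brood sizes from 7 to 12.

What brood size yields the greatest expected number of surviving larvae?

Expected surviving larvae = c × s(c):
  c=7: 7 × 0.598 = 4.186
  c=8: 8 × 0.552 = 4.416
  c=9: 9 × 0.506 = 4.554
  c=10: 10 × 0.460 = 4.600
  c=11: 11 × 0.414 = 4.554
  c=12: 12 × 0.368 = 4.416
Maximum at c = 10 (4.600 surviving larvae).

10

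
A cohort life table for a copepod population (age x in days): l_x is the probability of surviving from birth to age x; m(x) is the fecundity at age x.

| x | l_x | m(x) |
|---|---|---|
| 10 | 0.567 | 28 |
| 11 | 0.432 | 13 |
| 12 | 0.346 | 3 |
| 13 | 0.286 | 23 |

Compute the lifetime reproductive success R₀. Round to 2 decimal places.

R₀ = Σ l_x m(x):
  age 10: 0.567 × 28 = 15.8760
  age 11: 0.432 × 13 = 5.6160
  age 12: 0.346 × 3 = 1.0380
  age 13: 0.286 × 23 = 6.5780
R₀ = 15.8760 + 5.6160 + 1.0380 + 6.5780 = 29.1080

29.11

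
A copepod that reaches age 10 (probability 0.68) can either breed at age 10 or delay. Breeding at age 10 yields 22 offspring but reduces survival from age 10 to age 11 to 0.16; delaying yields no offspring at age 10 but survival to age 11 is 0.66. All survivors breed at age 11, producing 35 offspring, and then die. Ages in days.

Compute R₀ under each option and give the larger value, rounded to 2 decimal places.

18.77

breed at age 10: R₀ = 0.68 × (22 + 0.16 × 35) = 0.68 × 27.6000 = 18.7680
delay to age 11: R₀ = 0.68 × (0.66 × 35) = 0.68 × 23.1000 = 15.7080
Higher: breed at age 10 (18.7680).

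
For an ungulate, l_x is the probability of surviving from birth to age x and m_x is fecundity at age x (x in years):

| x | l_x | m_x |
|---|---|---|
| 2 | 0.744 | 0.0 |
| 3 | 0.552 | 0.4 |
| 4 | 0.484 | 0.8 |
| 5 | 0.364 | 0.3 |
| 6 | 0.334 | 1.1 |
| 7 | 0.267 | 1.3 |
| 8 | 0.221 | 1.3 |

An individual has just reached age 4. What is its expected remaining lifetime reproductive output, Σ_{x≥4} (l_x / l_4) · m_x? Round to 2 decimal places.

3.10

l_4 = 0.484. Conditional survival from age 4 to x is l_x / l_4.
  x=4: (0.484/0.484) × 0.8 = 0.8000
  x=5: (0.364/0.484) × 0.3 = 0.2256
  x=6: (0.334/0.484) × 1.1 = 0.7591
  x=7: (0.267/0.484) × 1.3 = 0.7171
  x=8: (0.221/0.484) × 1.3 = 0.5936
Sum = 0.8000 + 0.2256 + 0.7591 + 0.7171 + 0.5936 = 3.0955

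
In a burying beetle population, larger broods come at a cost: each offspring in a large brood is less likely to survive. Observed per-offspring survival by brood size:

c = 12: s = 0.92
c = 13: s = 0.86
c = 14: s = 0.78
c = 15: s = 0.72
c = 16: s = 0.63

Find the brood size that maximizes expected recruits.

13

Expected recruits = c × s(c):
  c=12: 12 × 0.92 = 11.040
  c=13: 13 × 0.86 = 11.180
  c=14: 14 × 0.78 = 10.920
  c=15: 15 × 0.72 = 10.800
  c=16: 16 × 0.63 = 10.080
Maximum at c = 13 (11.180 recruits).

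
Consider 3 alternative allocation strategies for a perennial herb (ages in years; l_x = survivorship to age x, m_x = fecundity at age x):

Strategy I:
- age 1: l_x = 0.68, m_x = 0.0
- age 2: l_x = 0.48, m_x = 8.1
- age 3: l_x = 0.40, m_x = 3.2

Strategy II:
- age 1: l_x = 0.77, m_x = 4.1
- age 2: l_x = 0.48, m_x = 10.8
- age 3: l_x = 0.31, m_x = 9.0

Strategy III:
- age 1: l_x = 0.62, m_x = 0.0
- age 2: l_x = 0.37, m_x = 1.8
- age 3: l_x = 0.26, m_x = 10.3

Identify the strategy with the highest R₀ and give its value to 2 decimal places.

Strategy I: R₀ = 0.68×0.0 + 0.48×8.1 + 0.40×3.2 = 5.1680
Strategy II: R₀ = 0.77×4.1 + 0.48×10.8 + 0.31×9.0 = 11.1310
Strategy III: R₀ = 0.62×0.0 + 0.37×1.8 + 0.26×10.3 = 3.3440
Highest R₀: strategy II with 11.1310.

11.13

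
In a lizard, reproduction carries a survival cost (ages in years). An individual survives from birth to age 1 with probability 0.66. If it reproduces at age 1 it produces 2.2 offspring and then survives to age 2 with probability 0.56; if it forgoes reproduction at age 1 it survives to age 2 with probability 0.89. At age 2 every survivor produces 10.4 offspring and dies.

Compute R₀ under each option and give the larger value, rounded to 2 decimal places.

6.11

breed at age 1: R₀ = 0.66 × (2.2 + 0.56 × 10.4) = 0.66 × 8.0240 = 5.2958
delay to age 2: R₀ = 0.66 × (0.89 × 10.4) = 0.66 × 9.2560 = 6.1090
Higher: delay to age 2 (6.1090).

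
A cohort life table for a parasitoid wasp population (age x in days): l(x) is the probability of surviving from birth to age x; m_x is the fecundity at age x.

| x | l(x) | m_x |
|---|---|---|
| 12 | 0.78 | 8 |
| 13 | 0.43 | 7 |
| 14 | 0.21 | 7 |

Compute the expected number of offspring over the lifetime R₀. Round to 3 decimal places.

10.720

R₀ = Σ l(x) m_x:
  age 12: 0.78 × 8 = 6.2400
  age 13: 0.43 × 7 = 3.0100
  age 14: 0.21 × 7 = 1.4700
R₀ = 6.2400 + 3.0100 + 1.4700 = 10.7200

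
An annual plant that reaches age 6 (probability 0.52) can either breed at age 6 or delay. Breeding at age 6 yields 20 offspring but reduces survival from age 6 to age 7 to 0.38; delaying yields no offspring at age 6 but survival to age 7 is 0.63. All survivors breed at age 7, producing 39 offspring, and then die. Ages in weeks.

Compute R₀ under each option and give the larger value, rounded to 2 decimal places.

18.11

breed at age 6: R₀ = 0.52 × (20 + 0.38 × 39) = 0.52 × 34.8200 = 18.1064
delay to age 7: R₀ = 0.52 × (0.63 × 39) = 0.52 × 24.5700 = 12.7764
Higher: breed at age 6 (18.1064).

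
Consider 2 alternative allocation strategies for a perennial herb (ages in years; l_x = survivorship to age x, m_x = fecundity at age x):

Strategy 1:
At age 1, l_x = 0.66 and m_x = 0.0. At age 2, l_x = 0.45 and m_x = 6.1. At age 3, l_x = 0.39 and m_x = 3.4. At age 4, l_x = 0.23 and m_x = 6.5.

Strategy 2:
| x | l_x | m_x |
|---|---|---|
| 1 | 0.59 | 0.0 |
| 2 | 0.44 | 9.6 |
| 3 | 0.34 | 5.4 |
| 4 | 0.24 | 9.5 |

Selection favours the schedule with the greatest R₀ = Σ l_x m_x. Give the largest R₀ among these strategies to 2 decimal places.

Strategy 1: R₀ = 0.66×0.0 + 0.45×6.1 + 0.39×3.4 + 0.23×6.5 = 5.5660
Strategy 2: R₀ = 0.59×0.0 + 0.44×9.6 + 0.34×5.4 + 0.24×9.5 = 8.3400
Highest R₀: strategy 2 with 8.3400.

8.34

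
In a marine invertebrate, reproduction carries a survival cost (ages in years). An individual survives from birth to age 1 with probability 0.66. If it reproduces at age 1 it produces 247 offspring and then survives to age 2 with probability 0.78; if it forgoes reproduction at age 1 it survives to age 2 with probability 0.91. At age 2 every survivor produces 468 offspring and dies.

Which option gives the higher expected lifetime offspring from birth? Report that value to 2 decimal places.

breed at age 1: R₀ = 0.66 × (247 + 0.78 × 468) = 0.66 × 612.0400 = 403.9464
delay to age 2: R₀ = 0.66 × (0.91 × 468) = 0.66 × 425.8800 = 281.0808
Higher: breed at age 1 (403.9464).

403.95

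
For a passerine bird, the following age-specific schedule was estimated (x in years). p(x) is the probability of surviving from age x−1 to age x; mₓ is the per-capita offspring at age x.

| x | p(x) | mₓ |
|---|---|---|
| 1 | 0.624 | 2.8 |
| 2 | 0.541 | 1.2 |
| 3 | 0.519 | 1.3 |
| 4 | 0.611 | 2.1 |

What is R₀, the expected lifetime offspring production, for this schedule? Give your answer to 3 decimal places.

2.605

Survivorship from birth: l_x = p_1·p_2·…·p_x.
  l_1 = 0.62400
  l_2 = 0.33758
  l_3 = 0.17521
  l_4 = 0.10705
R₀ = Σ l_x mₓ:
  age 1: 0.62400 × 2.8 = 1.7472
  age 2: 0.33758 × 1.2 = 0.4051
  age 3: 0.17521 × 1.3 = 0.2278
  age 4: 0.10705 × 2.1 = 0.2248
R₀ = 1.7472 + 0.4051 + 0.2278 + 0.2248 = 2.6049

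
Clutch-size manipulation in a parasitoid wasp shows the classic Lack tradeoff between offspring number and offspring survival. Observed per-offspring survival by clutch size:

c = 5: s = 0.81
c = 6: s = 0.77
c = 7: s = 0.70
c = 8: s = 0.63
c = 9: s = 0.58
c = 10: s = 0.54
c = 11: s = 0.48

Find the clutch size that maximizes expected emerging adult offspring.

Expected emerging adult offspring = c × s(c):
  c=5: 5 × 0.81 = 4.050
  c=6: 6 × 0.77 = 4.620
  c=7: 7 × 0.70 = 4.900
  c=8: 8 × 0.63 = 5.040
  c=9: 9 × 0.58 = 5.220
  c=10: 10 × 0.54 = 5.400
  c=11: 11 × 0.48 = 5.280
Maximum at c = 10 (5.400 emerging adult offspring).

10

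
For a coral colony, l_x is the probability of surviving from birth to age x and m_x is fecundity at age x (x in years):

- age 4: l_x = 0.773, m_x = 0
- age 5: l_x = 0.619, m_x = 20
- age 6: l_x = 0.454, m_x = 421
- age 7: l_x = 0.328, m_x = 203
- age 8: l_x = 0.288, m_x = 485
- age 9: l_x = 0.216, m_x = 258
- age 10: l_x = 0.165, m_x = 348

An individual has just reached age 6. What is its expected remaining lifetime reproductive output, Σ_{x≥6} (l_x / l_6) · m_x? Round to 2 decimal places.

l_6 = 0.454. Conditional survival from age 6 to x is l_x / l_6.
  x=6: (0.454/0.454) × 421 = 421.0000
  x=7: (0.328/0.454) × 203 = 146.6608
  x=8: (0.288/0.454) × 485 = 307.6652
  x=9: (0.216/0.454) × 258 = 122.7489
  x=10: (0.165/0.454) × 348 = 126.4758
Sum = 421.0000 + 146.6608 + 307.6652 + 122.7489 + 126.4758 = 1124.5507

1124.55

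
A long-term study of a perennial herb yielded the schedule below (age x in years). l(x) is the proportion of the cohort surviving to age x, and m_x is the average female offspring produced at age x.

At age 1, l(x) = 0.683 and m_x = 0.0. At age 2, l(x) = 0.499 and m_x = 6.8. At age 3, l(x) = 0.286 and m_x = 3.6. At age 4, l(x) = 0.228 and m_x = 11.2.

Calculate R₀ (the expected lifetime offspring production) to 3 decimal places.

6.976

R₀ = Σ l(x) m_x:
  age 1: 0.683 × 0.0 = 0.0000
  age 2: 0.499 × 6.8 = 3.3932
  age 3: 0.286 × 3.6 = 1.0296
  age 4: 0.228 × 11.2 = 2.5536
R₀ = 0.0000 + 3.3932 + 1.0296 + 2.5536 = 6.9764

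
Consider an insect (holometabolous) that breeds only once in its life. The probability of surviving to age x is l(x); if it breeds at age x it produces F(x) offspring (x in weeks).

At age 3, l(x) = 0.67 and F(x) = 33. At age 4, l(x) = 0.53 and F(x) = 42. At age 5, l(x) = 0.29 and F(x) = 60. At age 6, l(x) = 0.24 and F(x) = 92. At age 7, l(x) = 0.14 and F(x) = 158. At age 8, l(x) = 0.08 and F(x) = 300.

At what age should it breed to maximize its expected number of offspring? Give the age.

8

Expected offspring if breeding at age x = l(x) × F(x):
  age 3: 0.67 × 33 = 22.110
  age 4: 0.53 × 42 = 22.260
  age 5: 0.29 × 60 = 17.400
  age 6: 0.24 × 92 = 22.080
  age 7: 0.14 × 158 = 22.120
  age 8: 0.08 × 300 = 24.000
Maximum at age 8 (24.000).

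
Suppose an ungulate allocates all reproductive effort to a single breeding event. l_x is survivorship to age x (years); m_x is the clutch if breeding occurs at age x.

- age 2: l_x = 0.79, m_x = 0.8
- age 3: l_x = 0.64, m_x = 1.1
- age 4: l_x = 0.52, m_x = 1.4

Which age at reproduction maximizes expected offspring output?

4

Expected offspring if breeding at age x = l_x × m_x:
  age 2: 0.79 × 0.8 = 0.632
  age 3: 0.64 × 1.1 = 0.704
  age 4: 0.52 × 1.4 = 0.728
Maximum at age 4 (0.728).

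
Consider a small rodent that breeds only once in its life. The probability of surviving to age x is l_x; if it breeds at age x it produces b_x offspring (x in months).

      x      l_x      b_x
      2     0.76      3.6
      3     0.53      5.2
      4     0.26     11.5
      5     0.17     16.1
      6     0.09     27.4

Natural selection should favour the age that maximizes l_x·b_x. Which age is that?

4

Expected offspring if breeding at age x = l_x × b_x:
  age 2: 0.76 × 3.6 = 2.736
  age 3: 0.53 × 5.2 = 2.756
  age 4: 0.26 × 11.5 = 2.990
  age 5: 0.17 × 16.1 = 2.737
  age 6: 0.09 × 27.4 = 2.466
Maximum at age 4 (2.990).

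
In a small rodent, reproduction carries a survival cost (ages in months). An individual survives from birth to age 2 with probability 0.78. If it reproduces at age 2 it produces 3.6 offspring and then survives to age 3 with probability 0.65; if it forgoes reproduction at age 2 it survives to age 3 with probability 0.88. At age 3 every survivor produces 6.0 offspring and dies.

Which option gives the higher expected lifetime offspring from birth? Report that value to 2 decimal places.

5.85

breed at age 2: R₀ = 0.78 × (3.6 + 0.65 × 6.0) = 0.78 × 7.5000 = 5.8500
delay to age 3: R₀ = 0.78 × (0.88 × 6.0) = 0.78 × 5.2800 = 4.1184
Higher: breed at age 2 (5.8500).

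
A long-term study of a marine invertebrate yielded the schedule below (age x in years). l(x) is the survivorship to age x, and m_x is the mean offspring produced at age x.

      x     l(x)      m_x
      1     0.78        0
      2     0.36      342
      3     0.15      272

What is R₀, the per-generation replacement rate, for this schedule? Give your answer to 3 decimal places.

R₀ = Σ l(x) m_x:
  age 1: 0.78 × 0 = 0.0000
  age 2: 0.36 × 342 = 123.1200
  age 3: 0.15 × 272 = 40.8000
R₀ = 0.0000 + 123.1200 + 40.8000 = 163.9200

163.920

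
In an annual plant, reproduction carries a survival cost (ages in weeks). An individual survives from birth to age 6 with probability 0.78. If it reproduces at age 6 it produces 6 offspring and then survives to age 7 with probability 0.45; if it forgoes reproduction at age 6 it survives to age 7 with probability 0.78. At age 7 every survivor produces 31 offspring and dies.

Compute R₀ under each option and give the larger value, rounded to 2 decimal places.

18.86

breed at age 6: R₀ = 0.78 × (6 + 0.45 × 31) = 0.78 × 19.9500 = 15.5610
delay to age 7: R₀ = 0.78 × (0.78 × 31) = 0.78 × 24.1800 = 18.8604
Higher: delay to age 7 (18.8604).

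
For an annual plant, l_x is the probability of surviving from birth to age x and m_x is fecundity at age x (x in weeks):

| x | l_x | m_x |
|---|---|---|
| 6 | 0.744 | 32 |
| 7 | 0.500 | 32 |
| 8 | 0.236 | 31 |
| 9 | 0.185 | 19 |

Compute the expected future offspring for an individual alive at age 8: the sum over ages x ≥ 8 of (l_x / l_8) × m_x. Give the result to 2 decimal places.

l_8 = 0.236. Conditional survival from age 8 to x is l_x / l_8.
  x=8: (0.236/0.236) × 31 = 31.0000
  x=9: (0.185/0.236) × 19 = 14.8941
Sum = 31.0000 + 14.8941 = 45.8941

45.89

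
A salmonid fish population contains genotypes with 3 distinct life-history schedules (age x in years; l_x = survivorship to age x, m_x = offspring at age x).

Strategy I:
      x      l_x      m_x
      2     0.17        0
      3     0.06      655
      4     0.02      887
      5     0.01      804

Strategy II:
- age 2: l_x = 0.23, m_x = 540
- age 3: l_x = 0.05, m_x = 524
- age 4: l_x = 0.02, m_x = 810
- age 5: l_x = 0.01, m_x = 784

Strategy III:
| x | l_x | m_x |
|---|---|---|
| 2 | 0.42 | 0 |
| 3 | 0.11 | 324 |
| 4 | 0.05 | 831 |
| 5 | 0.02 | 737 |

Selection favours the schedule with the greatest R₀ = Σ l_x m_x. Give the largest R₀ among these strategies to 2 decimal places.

Strategy I: R₀ = 0.17×0 + 0.06×655 + 0.02×887 + 0.01×804 = 65.0800
Strategy II: R₀ = 0.23×540 + 0.05×524 + 0.02×810 + 0.01×784 = 174.4400
Strategy III: R₀ = 0.42×0 + 0.11×324 + 0.05×831 + 0.02×737 = 91.9300
Highest R₀: strategy II with 174.4400.

174.44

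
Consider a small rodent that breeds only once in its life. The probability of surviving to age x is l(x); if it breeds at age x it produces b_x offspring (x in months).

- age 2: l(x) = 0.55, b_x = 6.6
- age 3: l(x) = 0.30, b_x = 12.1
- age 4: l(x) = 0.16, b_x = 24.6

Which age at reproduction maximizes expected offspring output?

Expected offspring if breeding at age x = l(x) × b_x:
  age 2: 0.55 × 6.6 = 3.630
  age 3: 0.30 × 12.1 = 3.630
  age 4: 0.16 × 24.6 = 3.936
Maximum at age 4 (3.936).

4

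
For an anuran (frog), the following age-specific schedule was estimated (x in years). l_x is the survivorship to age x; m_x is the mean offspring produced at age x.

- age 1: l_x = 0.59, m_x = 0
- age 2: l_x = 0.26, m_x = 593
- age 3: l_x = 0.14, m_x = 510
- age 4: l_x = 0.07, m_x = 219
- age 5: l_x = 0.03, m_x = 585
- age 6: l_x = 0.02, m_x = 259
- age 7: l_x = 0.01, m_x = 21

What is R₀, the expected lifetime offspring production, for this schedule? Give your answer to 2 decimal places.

263.85

R₀ = Σ l_x m_x:
  age 1: 0.59 × 0 = 0.0000
  age 2: 0.26 × 593 = 154.1800
  age 3: 0.14 × 510 = 71.4000
  age 4: 0.07 × 219 = 15.3300
  age 5: 0.03 × 585 = 17.5500
  age 6: 0.02 × 259 = 5.1800
  age 7: 0.01 × 21 = 0.2100
R₀ = 0.0000 + 154.1800 + 71.4000 + 15.3300 + 17.5500 + 5.1800 + 0.2100 = 263.8500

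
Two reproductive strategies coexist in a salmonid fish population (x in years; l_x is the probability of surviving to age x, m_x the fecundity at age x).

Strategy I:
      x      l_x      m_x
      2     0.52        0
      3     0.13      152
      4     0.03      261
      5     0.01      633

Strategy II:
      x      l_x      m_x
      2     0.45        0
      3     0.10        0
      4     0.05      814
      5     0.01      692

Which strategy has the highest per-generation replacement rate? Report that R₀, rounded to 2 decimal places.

47.62

Strategy I: R₀ = 0.52×0 + 0.13×152 + 0.03×261 + 0.01×633 = 33.9200
Strategy II: R₀ = 0.45×0 + 0.10×0 + 0.05×814 + 0.01×692 = 47.6200
Highest R₀: strategy II with 47.6200.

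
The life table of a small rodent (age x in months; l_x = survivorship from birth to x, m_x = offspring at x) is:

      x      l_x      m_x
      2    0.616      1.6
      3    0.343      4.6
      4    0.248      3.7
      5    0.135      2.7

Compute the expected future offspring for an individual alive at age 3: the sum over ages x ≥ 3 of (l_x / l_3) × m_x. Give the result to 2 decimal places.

l_3 = 0.343. Conditional survival from age 3 to x is l_x / l_3.
  x=3: (0.343/0.343) × 4.6 = 4.6000
  x=4: (0.248/0.343) × 3.7 = 2.6752
  x=5: (0.135/0.343) × 2.7 = 1.0627
Sum = 4.6000 + 2.6752 + 1.0627 = 8.3379

8.34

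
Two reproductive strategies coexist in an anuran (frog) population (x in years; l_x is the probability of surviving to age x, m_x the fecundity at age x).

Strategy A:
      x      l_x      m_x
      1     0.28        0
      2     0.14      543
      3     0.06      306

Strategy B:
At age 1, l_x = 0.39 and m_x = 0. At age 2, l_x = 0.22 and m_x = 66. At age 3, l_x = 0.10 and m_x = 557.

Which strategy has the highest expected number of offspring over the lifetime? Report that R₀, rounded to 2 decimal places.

94.38

Strategy A: R₀ = 0.28×0 + 0.14×543 + 0.06×306 = 94.3800
Strategy B: R₀ = 0.39×0 + 0.22×66 + 0.10×557 = 70.2200
Highest R₀: strategy A with 94.3800.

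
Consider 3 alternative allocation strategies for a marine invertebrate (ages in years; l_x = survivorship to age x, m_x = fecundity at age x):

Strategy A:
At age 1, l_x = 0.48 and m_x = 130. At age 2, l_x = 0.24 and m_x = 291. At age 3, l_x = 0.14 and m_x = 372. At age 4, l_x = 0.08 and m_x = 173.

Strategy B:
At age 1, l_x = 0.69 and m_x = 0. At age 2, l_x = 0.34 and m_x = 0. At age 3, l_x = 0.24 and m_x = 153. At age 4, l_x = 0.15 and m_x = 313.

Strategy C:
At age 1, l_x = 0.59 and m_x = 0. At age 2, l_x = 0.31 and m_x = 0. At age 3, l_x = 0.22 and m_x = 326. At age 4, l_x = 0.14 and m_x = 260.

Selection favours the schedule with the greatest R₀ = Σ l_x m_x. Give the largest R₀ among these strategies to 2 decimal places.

198.16

Strategy A: R₀ = 0.48×130 + 0.24×291 + 0.14×372 + 0.08×173 = 198.1600
Strategy B: R₀ = 0.69×0 + 0.34×0 + 0.24×153 + 0.15×313 = 83.6700
Strategy C: R₀ = 0.59×0 + 0.31×0 + 0.22×326 + 0.14×260 = 108.1200
Highest R₀: strategy A with 198.1600.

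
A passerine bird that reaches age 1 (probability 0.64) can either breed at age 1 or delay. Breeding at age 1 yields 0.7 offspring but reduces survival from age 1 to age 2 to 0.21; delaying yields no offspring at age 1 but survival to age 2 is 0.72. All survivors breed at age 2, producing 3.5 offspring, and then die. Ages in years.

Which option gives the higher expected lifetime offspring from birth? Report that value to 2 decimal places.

1.61

breed at age 1: R₀ = 0.64 × (0.7 + 0.21 × 3.5) = 0.64 × 1.4350 = 0.9184
delay to age 2: R₀ = 0.64 × (0.72 × 3.5) = 0.64 × 2.5200 = 1.6128
Higher: delay to age 2 (1.6128).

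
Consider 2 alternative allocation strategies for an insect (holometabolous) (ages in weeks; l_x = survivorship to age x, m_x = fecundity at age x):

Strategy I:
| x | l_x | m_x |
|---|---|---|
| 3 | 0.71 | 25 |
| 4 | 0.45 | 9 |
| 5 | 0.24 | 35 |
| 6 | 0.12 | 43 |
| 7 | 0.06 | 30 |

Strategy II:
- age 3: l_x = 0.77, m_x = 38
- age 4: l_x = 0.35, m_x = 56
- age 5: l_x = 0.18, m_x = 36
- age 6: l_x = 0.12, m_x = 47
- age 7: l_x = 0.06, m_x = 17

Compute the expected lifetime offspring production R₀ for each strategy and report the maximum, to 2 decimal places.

Strategy I: R₀ = 0.71×25 + 0.45×9 + 0.24×35 + 0.12×43 + 0.06×30 = 37.1600
Strategy II: R₀ = 0.77×38 + 0.35×56 + 0.18×36 + 0.12×47 + 0.06×17 = 62.0000
Highest R₀: strategy II with 62.0000.

62.00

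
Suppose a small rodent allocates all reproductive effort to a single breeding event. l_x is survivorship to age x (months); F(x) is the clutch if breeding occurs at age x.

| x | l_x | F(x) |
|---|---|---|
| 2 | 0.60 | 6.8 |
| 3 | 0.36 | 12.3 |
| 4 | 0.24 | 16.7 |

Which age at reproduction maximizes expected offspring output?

Expected offspring if breeding at age x = l_x × F(x):
  age 2: 0.60 × 6.8 = 4.080
  age 3: 0.36 × 12.3 = 4.428
  age 4: 0.24 × 16.7 = 4.008
Maximum at age 3 (4.428).

3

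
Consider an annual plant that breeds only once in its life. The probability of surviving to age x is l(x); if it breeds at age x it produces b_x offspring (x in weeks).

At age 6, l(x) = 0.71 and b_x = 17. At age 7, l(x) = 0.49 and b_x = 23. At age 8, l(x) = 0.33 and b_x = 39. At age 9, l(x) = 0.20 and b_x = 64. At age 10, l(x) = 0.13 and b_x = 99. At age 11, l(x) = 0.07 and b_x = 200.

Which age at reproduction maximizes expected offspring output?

11

Expected offspring if breeding at age x = l(x) × b_x:
  age 6: 0.71 × 17 = 12.070
  age 7: 0.49 × 23 = 11.270
  age 8: 0.33 × 39 = 12.870
  age 9: 0.20 × 64 = 12.800
  age 10: 0.13 × 99 = 12.870
  age 11: 0.07 × 200 = 14.000
Maximum at age 11 (14.000).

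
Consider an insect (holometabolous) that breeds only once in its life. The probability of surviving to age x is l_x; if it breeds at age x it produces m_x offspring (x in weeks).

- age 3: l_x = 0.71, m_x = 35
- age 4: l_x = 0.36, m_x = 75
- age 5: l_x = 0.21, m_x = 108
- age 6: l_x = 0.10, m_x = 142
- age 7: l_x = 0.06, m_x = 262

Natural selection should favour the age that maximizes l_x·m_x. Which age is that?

Expected offspring if breeding at age x = l_x × m_x:
  age 3: 0.71 × 35 = 24.850
  age 4: 0.36 × 75 = 27.000
  age 5: 0.21 × 108 = 22.680
  age 6: 0.10 × 142 = 14.200
  age 7: 0.06 × 262 = 15.720
Maximum at age 4 (27.000).

4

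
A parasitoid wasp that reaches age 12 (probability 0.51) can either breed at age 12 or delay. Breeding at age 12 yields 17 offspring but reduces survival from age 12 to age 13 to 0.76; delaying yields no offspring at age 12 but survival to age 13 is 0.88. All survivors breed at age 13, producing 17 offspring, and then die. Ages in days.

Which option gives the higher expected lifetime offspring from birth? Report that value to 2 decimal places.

15.26

breed at age 12: R₀ = 0.51 × (17 + 0.76 × 17) = 0.51 × 29.9200 = 15.2592
delay to age 13: R₀ = 0.51 × (0.88 × 17) = 0.51 × 14.9600 = 7.6296
Higher: breed at age 12 (15.2592).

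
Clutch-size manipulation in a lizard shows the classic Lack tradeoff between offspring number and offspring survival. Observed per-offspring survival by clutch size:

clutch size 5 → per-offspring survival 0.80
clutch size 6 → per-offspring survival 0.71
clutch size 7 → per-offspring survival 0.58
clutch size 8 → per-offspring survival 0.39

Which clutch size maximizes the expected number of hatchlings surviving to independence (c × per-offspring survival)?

Expected hatchlings surviving to independence = c × s(c):
  c=5: 5 × 0.80 = 4.000
  c=6: 6 × 0.71 = 4.260
  c=7: 7 × 0.58 = 4.060
  c=8: 8 × 0.39 = 3.120
Maximum at c = 6 (4.260 hatchlings surviving to independence).

6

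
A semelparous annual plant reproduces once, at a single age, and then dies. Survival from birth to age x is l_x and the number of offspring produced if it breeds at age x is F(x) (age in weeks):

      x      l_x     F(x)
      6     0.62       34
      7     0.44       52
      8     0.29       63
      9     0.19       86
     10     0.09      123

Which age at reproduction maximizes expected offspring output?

7

Expected offspring if breeding at age x = l_x × F(x):
  age 6: 0.62 × 34 = 21.080
  age 7: 0.44 × 52 = 22.880
  age 8: 0.29 × 63 = 18.270
  age 9: 0.19 × 86 = 16.340
  age 10: 0.09 × 123 = 11.070
Maximum at age 7 (22.880).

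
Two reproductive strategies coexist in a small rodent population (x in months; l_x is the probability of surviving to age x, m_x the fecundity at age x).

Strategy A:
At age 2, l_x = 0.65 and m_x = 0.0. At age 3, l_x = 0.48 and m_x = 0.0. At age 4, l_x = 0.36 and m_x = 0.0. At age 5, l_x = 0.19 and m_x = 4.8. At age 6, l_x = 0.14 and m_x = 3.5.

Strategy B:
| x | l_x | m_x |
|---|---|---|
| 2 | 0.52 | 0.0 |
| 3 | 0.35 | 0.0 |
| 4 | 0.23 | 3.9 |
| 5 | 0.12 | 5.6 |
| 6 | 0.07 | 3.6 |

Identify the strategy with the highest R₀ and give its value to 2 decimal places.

1.82

Strategy A: R₀ = 0.65×0.0 + 0.48×0.0 + 0.36×0.0 + 0.19×4.8 + 0.14×3.5 = 1.4020
Strategy B: R₀ = 0.52×0.0 + 0.35×0.0 + 0.23×3.9 + 0.12×5.6 + 0.07×3.6 = 1.8210
Highest R₀: strategy B with 1.8210.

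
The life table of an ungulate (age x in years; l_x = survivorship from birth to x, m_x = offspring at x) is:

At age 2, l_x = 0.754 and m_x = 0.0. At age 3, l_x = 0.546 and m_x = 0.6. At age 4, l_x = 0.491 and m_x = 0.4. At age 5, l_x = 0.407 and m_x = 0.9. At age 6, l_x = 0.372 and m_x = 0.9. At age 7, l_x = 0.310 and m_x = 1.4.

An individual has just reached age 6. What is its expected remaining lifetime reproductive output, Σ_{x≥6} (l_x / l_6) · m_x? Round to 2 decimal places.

2.07

l_6 = 0.372. Conditional survival from age 6 to x is l_x / l_6.
  x=6: (0.372/0.372) × 0.9 = 0.9000
  x=7: (0.310/0.372) × 1.4 = 1.1667
Sum = 0.9000 + 1.1667 = 2.0667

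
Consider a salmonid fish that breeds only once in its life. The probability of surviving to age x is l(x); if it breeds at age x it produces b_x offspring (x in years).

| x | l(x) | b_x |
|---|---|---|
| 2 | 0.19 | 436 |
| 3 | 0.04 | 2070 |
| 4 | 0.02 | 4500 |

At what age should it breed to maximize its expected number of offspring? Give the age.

4

Expected offspring if breeding at age x = l(x) × b_x:
  age 2: 0.19 × 436 = 82.840
  age 3: 0.04 × 2070 = 82.800
  age 4: 0.02 × 4500 = 90.000
Maximum at age 4 (90.000).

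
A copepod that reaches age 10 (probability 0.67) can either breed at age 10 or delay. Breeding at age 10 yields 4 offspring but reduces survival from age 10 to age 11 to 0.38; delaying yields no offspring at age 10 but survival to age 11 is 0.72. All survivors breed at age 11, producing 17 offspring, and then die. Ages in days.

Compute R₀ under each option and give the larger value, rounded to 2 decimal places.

breed at age 10: R₀ = 0.67 × (4 + 0.38 × 17) = 0.67 × 10.4600 = 7.0082
delay to age 11: R₀ = 0.67 × (0.72 × 17) = 0.67 × 12.2400 = 8.2008
Higher: delay to age 11 (8.2008).

8.20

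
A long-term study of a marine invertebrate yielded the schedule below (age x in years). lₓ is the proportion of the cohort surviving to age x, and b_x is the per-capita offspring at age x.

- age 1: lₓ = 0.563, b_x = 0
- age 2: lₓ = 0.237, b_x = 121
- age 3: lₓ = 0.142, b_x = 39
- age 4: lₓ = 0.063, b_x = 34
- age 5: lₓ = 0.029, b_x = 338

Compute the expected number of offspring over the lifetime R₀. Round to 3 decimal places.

46.159

R₀ = Σ lₓ b_x:
  age 1: 0.563 × 0 = 0.0000
  age 2: 0.237 × 121 = 28.6770
  age 3: 0.142 × 39 = 5.5380
  age 4: 0.063 × 34 = 2.1420
  age 5: 0.029 × 338 = 9.8020
R₀ = 0.0000 + 28.6770 + 5.5380 + 2.1420 + 9.8020 = 46.1590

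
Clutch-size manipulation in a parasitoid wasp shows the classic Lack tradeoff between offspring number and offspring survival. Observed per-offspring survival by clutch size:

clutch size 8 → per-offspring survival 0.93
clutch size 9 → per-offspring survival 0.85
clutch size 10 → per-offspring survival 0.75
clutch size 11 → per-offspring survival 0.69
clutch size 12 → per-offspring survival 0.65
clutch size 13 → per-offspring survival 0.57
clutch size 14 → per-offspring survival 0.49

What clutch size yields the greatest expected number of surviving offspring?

12

Expected surviving offspring = c × s(c):
  c=8: 8 × 0.93 = 7.440
  c=9: 9 × 0.85 = 7.650
  c=10: 10 × 0.75 = 7.500
  c=11: 11 × 0.69 = 7.590
  c=12: 12 × 0.65 = 7.800
  c=13: 13 × 0.57 = 7.410
  c=14: 14 × 0.49 = 6.860
Maximum at c = 12 (7.800 surviving offspring).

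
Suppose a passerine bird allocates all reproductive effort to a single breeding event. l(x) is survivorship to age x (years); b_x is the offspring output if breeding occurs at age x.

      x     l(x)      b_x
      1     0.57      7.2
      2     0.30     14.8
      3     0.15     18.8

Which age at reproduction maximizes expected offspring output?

Expected offspring if breeding at age x = l(x) × b_x:
  age 1: 0.57 × 7.2 = 4.104
  age 2: 0.30 × 14.8 = 4.440
  age 3: 0.15 × 18.8 = 2.820
Maximum at age 2 (4.440).

2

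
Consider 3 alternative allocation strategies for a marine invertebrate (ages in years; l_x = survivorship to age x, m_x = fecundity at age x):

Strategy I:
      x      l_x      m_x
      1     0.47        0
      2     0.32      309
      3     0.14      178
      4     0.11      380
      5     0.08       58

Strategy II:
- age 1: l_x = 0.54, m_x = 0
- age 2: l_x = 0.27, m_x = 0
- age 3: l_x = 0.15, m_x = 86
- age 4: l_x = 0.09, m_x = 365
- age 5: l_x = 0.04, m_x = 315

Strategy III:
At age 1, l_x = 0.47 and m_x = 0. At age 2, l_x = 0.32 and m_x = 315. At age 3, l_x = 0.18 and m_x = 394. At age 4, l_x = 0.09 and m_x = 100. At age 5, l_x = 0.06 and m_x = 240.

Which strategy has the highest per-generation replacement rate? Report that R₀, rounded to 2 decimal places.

Strategy I: R₀ = 0.47×0 + 0.32×309 + 0.14×178 + 0.11×380 + 0.08×58 = 170.2400
Strategy II: R₀ = 0.54×0 + 0.27×0 + 0.15×86 + 0.09×365 + 0.04×315 = 58.3500
Strategy III: R₀ = 0.47×0 + 0.32×315 + 0.18×394 + 0.09×100 + 0.06×240 = 195.1200
Highest R₀: strategy III with 195.1200.

195.12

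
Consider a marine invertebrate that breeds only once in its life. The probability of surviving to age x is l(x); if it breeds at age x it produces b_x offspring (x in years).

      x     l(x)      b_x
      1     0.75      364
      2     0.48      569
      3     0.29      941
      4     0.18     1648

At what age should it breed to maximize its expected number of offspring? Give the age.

4

Expected offspring if breeding at age x = l(x) × b_x:
  age 1: 0.75 × 364 = 273.000
  age 2: 0.48 × 569 = 273.120
  age 3: 0.29 × 941 = 272.890
  age 4: 0.18 × 1648 = 296.640
Maximum at age 4 (296.640).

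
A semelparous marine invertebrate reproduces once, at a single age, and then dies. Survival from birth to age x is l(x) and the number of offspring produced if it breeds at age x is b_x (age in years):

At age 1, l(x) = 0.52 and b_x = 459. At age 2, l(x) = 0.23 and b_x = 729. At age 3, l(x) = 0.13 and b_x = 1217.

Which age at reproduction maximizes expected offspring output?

Expected offspring if breeding at age x = l(x) × b_x:
  age 1: 0.52 × 459 = 238.680
  age 2: 0.23 × 729 = 167.670
  age 3: 0.13 × 1217 = 158.210
Maximum at age 1 (238.680).

1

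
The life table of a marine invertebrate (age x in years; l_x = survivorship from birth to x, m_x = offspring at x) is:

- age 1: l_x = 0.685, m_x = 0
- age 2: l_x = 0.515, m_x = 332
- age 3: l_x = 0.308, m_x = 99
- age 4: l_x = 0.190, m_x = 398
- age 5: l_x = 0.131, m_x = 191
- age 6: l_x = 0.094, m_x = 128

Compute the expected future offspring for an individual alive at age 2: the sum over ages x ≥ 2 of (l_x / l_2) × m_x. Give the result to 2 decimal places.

609.99

l_2 = 0.515. Conditional survival from age 2 to x is l_x / l_2.
  x=2: (0.515/0.515) × 332 = 332.0000
  x=3: (0.308/0.515) × 99 = 59.2078
  x=4: (0.190/0.515) × 398 = 146.8350
  x=5: (0.131/0.515) × 191 = 48.5845
  x=6: (0.094/0.515) × 128 = 23.3631
Sum = 332.0000 + 59.2078 + 146.8350 + 48.5845 + 23.3631 = 609.9903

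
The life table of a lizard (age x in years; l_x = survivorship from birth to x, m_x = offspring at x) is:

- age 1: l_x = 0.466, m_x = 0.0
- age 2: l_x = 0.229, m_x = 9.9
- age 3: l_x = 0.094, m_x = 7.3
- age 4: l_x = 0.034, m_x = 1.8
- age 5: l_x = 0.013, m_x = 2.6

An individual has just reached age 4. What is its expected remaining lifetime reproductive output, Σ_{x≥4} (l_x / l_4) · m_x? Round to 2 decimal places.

2.79

l_4 = 0.034. Conditional survival from age 4 to x is l_x / l_4.
  x=4: (0.034/0.034) × 1.8 = 1.8000
  x=5: (0.013/0.034) × 2.6 = 0.9941
Sum = 1.8000 + 0.9941 = 2.7941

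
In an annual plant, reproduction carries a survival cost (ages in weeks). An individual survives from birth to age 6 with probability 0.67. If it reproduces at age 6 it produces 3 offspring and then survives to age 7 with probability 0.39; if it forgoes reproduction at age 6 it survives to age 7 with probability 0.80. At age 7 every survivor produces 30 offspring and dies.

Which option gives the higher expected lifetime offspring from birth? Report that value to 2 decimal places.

breed at age 6: R₀ = 0.67 × (3 + 0.39 × 30) = 0.67 × 14.7000 = 9.8490
delay to age 7: R₀ = 0.67 × (0.80 × 30) = 0.67 × 24.0000 = 16.0800
Higher: delay to age 7 (16.0800).

16.08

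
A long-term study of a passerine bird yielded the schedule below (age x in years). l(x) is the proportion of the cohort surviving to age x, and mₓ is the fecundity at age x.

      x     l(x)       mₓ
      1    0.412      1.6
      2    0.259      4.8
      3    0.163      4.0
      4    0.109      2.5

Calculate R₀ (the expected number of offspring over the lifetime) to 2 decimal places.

R₀ = Σ l(x) mₓ:
  age 1: 0.412 × 1.6 = 0.6592
  age 2: 0.259 × 4.8 = 1.2432
  age 3: 0.163 × 4.0 = 0.6520
  age 4: 0.109 × 2.5 = 0.2725
R₀ = 0.6592 + 1.2432 + 0.6520 + 0.2725 = 2.8269

2.83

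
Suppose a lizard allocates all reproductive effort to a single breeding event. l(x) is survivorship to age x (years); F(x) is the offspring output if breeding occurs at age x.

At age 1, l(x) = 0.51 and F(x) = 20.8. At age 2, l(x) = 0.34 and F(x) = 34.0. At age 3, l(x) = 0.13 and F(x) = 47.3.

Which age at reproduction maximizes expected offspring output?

Expected offspring if breeding at age x = l(x) × F(x):
  age 1: 0.51 × 20.8 = 10.608
  age 2: 0.34 × 34.0 = 11.560
  age 3: 0.13 × 47.3 = 6.149
Maximum at age 2 (11.560).

2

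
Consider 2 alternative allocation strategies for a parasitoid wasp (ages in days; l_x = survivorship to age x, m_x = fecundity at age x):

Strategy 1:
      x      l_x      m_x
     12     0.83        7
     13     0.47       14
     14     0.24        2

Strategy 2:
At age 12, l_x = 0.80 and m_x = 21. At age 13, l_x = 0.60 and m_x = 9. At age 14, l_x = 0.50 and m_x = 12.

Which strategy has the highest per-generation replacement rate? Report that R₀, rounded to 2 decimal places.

28.20

Strategy 1: R₀ = 0.83×7 + 0.47×14 + 0.24×2 = 12.8700
Strategy 2: R₀ = 0.80×21 + 0.60×9 + 0.50×12 = 28.2000
Highest R₀: strategy 2 with 28.2000.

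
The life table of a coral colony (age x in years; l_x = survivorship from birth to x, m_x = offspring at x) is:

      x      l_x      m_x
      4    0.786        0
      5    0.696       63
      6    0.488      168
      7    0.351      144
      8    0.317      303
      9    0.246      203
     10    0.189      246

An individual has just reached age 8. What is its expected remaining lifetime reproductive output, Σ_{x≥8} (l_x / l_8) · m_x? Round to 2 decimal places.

l_8 = 0.317. Conditional survival from age 8 to x is l_x / l_8.
  x=8: (0.317/0.317) × 303 = 303.0000
  x=9: (0.246/0.317) × 203 = 157.5331
  x=10: (0.189/0.317) × 246 = 146.6688
Sum = 303.0000 + 157.5331 + 146.6688 = 607.2019

607.20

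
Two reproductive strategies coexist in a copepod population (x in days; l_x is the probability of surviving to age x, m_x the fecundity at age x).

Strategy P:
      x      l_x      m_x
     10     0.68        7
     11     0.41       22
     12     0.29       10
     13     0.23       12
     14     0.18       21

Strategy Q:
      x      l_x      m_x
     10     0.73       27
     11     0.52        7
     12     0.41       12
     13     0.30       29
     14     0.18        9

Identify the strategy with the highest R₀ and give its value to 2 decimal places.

38.59

Strategy P: R₀ = 0.68×7 + 0.41×22 + 0.29×10 + 0.23×12 + 0.18×21 = 23.2200
Strategy Q: R₀ = 0.73×27 + 0.52×7 + 0.41×12 + 0.30×29 + 0.18×9 = 38.5900
Highest R₀: strategy Q with 38.5900.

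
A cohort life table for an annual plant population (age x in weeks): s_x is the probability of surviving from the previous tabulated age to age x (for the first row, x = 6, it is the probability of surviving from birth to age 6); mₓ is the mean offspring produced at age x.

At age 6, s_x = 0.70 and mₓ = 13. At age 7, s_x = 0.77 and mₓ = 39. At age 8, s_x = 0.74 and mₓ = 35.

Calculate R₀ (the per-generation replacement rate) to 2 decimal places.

Survivorship from birth: l_x = s_6·s_7·…·s_x.
  l_6 = 0.70000
  l_7 = 0.53900
  l_8 = 0.39886
R₀ = Σ l_x mₓ:
  age 6: 0.70000 × 13 = 9.1000
  age 7: 0.53900 × 39 = 21.0210
  age 8: 0.39886 × 35 = 13.9601
R₀ = 9.1000 + 21.0210 + 13.9601 = 44.0811

44.08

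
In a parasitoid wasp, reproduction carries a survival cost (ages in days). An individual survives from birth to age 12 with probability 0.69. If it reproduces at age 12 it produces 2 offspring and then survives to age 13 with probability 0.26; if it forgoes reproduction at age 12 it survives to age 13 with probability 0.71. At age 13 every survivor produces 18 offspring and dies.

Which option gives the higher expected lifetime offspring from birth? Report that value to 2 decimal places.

8.82

breed at age 12: R₀ = 0.69 × (2 + 0.26 × 18) = 0.69 × 6.6800 = 4.6092
delay to age 13: R₀ = 0.69 × (0.71 × 18) = 0.69 × 12.7800 = 8.8182
Higher: delay to age 13 (8.8182).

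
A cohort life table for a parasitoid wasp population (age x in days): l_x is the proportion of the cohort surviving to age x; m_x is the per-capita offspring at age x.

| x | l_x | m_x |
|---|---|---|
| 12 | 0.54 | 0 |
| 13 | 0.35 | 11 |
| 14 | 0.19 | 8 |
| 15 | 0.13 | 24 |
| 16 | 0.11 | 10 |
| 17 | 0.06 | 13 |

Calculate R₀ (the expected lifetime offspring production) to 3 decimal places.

R₀ = Σ l_x m_x:
  age 12: 0.54 × 0 = 0.0000
  age 13: 0.35 × 11 = 3.8500
  age 14: 0.19 × 8 = 1.5200
  age 15: 0.13 × 24 = 3.1200
  age 16: 0.11 × 10 = 1.1000
  age 17: 0.06 × 13 = 0.7800
R₀ = 0.0000 + 3.8500 + 1.5200 + 3.1200 + 1.1000 + 0.7800 = 10.3700

10.370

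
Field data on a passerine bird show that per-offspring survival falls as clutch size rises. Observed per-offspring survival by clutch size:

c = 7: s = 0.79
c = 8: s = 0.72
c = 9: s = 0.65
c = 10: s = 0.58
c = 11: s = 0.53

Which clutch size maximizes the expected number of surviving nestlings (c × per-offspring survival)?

Expected surviving nestlings = c × s(c):
  c=7: 7 × 0.79 = 5.530
  c=8: 8 × 0.72 = 5.760
  c=9: 9 × 0.65 = 5.850
  c=10: 10 × 0.58 = 5.800
  c=11: 11 × 0.53 = 5.830
Maximum at c = 9 (5.850 surviving nestlings).

9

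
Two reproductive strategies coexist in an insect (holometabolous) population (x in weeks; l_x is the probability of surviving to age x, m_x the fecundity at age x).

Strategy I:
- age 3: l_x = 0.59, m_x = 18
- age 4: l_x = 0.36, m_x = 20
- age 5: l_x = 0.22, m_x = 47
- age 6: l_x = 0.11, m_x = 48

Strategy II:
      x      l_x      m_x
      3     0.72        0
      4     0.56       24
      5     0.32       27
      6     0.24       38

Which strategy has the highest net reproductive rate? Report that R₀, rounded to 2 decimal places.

33.44

Strategy I: R₀ = 0.59×18 + 0.36×20 + 0.22×47 + 0.11×48 = 33.4400
Strategy II: R₀ = 0.72×0 + 0.56×24 + 0.32×27 + 0.24×38 = 31.2000
Highest R₀: strategy I with 33.4400.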